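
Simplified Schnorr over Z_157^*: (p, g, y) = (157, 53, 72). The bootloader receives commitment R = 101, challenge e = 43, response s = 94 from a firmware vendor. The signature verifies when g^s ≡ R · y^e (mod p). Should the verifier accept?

reject

g^s mod p:
53^2 = 2809 ≡ 140
53^4 ≡ 140^2 = 19600 ≡ 132
53^8 ≡ 132^2 = 17424 ≡ 154
53^16 ≡ 154^2 = 23716 ≡ 9
53^32 ≡ 9^2 = 81
53^64 ≡ 81^2 = 6561 ≡ 124
94 = 64 + 16 + 8 + 4 + 2, so 53^94 ≡ 124·9·154·132·140 ≡ 148 (mod 157)
R · y^e mod p:
72^2 = 5184 ≡ 3
72^4 ≡ 3^2 = 9
72^8 ≡ 9^2 = 81
72^16 ≡ 81^2 = 6561 ≡ 124
72^32 ≡ 124^2 = 15376 ≡ 147
43 = 32 + 8 + 2 + 1, so 72^43 ≡ 147·81·3·72 ≡ 95 (mod 157)
101·95 = 9595 ≡ 18 (mod 157)
148 ≠ 18; the check fails.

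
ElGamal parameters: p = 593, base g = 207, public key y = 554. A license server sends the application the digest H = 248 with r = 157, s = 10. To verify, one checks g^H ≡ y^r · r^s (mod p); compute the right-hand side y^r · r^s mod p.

162

554^2 = 306916 ≡ 335
554^4 ≡ 335^2 = 112225 ≡ 148
554^8 ≡ 148^2 = 21904 ≡ 556
554^16 ≡ 556^2 = 309136 ≡ 183
554^32 ≡ 183^2 = 33489 ≡ 281
554^64 ≡ 281^2 = 78961 ≡ 92
554^128 ≡ 92^2 = 8464 ≡ 162
157 = 128 + 16 + 8 + 4 + 1, so 554^157 ≡ 162·183·556·148·554 ≡ 257 (mod 593)
157^2 = 24649 ≡ 336
157^4 ≡ 336^2 = 112896 ≡ 226
157^8 ≡ 226^2 = 51076 ≡ 78
10 = 8 + 2, so 157^10 ≡ 78·336 ≡ 116 (mod 593)
y^r · r^s ≡ 257·116 = 29812 ≡ 162 (mod 593)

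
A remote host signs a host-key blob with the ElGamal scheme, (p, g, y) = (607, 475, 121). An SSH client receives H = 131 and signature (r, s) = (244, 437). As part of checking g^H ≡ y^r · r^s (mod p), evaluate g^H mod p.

349

475^2 = 225625 ≡ 428
475^4 ≡ 428^2 = 183184 ≡ 477
475^8 ≡ 477^2 = 227529 ≡ 511
475^16 ≡ 511^2 = 261121 ≡ 111
475^32 ≡ 111^2 = 12321 ≡ 181
475^64 ≡ 181^2 = 32761 ≡ 590
475^128 ≡ 590^2 = 348100 ≡ 289
131 = 128 + 2 + 1, so 475^131 ≡ 289·428·475 ≡ 349 (mod 607)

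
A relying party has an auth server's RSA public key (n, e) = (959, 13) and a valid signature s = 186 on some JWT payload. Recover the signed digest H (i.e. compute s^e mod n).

81

Squares mod 959: s^1≡186, s^2≡72, s^4≡389, s^8≡758
13 = 8 + 4 + 1, so s^13 ≡ 758·389·186 ≡ 81 (mod 959)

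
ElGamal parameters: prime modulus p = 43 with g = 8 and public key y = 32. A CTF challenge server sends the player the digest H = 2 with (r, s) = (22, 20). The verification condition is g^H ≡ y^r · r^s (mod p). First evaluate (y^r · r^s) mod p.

32^22 mod 43 = 11
22^20 mod 43 = 41
y^r · r^s ≡ 11·41 = 451 ≡ 21 (mod 43)

21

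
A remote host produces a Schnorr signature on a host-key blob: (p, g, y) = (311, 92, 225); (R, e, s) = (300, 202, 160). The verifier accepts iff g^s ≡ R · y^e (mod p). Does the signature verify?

g^s mod p:
92^160 mod 311 = 20
R · y^e mod p:
225^202 mod 311 = 15
300·15 = 4500 ≡ 146 (mod 311)
20 ≠ 146; the check fails.

does not verify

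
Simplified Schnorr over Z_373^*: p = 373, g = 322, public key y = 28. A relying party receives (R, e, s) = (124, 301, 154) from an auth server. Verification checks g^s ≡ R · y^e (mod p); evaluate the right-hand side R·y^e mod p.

148

28^2 = 784 ≡ 38
28^4 ≡ 38^2 = 1444 ≡ 325
28^8 ≡ 325^2 = 105625 ≡ 66
28^16 ≡ 66^2 = 4356 ≡ 253
28^32 ≡ 253^2 = 64009 ≡ 226
28^64 ≡ 226^2 = 51076 ≡ 348
28^128 ≡ 348^2 = 121104 ≡ 252
28^256 ≡ 252^2 = 63504 ≡ 94
301 = 256 + 32 + 8 + 4 + 1, so 28^301 ≡ 94·226·66·325·28 ≡ 302 (mod 373)
R · y^e ≡ 124·302 = 37448 ≡ 148 (mod 373)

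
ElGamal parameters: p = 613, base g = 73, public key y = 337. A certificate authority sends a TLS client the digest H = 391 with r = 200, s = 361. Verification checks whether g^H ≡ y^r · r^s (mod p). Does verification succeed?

fails

Left side g^H mod p:
73^2 = 5329 ≡ 425
73^4 ≡ 425^2 = 180625 ≡ 403
73^8 ≡ 403^2 = 162409 ≡ 577
73^16 ≡ 577^2 = 332929 ≡ 70
73^32 ≡ 70^2 = 4900 ≡ 609
73^64 ≡ 609^2 = 370881 ≡ 16
73^128 ≡ 16^2 = 256
73^256 ≡ 256^2 = 65536 ≡ 558
391 = 256 + 128 + 4 + 2 + 1, so 73^391 ≡ 558·256·403·425·73 ≡ 83 (mod 613)
Right side y^r · r^s mod p:
337^2 = 113569 ≡ 164
337^4 ≡ 164^2 = 26896 ≡ 537
337^8 ≡ 537^2 = 288369 ≡ 259
337^16 ≡ 259^2 = 67081 ≡ 264
337^32 ≡ 264^2 = 69696 ≡ 427
337^64 ≡ 427^2 = 182329 ≡ 268
337^128 ≡ 268^2 = 71824 ≡ 103
200 = 128 + 64 + 8, so 337^200 ≡ 103·268·259 ≡ 17 (mod 613)
200^2 = 40000 ≡ 155
200^4 ≡ 155^2 = 24025 ≡ 118
200^8 ≡ 118^2 = 13924 ≡ 438
200^16 ≡ 438^2 = 191844 ≡ 588
200^32 ≡ 588^2 = 345744 ≡ 12
200^64 ≡ 12^2 = 144
200^128 ≡ 144^2 = 20736 ≡ 507
200^256 ≡ 507^2 = 257049 ≡ 202
361 = 256 + 64 + 32 + 8 + 1, so 200^361 ≡ 202·144·12·438·200 ≡ 44 (mod 613)
17·44 = 748 ≡ 135 (mod 613)
83 ≠ 135, so verification fails.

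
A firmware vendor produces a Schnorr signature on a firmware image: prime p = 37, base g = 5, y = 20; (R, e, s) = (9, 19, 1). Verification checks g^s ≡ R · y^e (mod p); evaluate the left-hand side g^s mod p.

5^1 mod 37 = 5

5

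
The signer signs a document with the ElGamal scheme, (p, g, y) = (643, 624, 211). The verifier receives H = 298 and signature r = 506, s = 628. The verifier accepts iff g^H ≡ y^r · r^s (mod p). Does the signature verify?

verifies

Left side g^H mod p:
Squares mod 643: 624^1≡624, 624^2≡361, 624^4≡435, 624^8≡183, 624^16≡53, 624^32≡237, 624^64≡228, 624^128≡544, 624^256≡156
298 = 256 + 32 + 8 + 2, so 624^298 ≡ 156·237·183·361 ≡ 83 (mod 643)
Right side y^r · r^s mod p:
Squares mod 643: 211^1≡211, 211^2≡154, 211^4≡568, 211^8≡481, 211^16≡524, 211^32≡15, 211^64≡225, 211^128≡471, 211^256≡6
506 = 256 + 128 + 64 + 32 + 16 + 8 + 2, so 211^506 ≡ 6·471·225·15·524·481·154 ≡ 323 (mod 643)
Squares mod 643: 506^1≡506, 506^2≡122, 506^4≡95, 506^8≡23, 506^16≡529, 506^32≡136, 506^64≡492, 506^128≡296, 506^256≡168, 506^512≡575
628 = 512 + 64 + 32 + 16 + 4, so 506^628 ≡ 575·492·136·529·95 ≡ 484 (mod 643)
323·484 = 156332 ≡ 83 (mod 643)
83 ≡ 83 (mod 643), so the signature is genuine.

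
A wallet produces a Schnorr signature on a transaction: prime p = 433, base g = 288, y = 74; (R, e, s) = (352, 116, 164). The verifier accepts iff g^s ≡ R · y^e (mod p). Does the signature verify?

verifies

g^s mod p:
288^2 = 82944 ≡ 241
288^4 ≡ 241^2 = 58081 ≡ 59
288^8 ≡ 59^2 = 3481 ≡ 17
288^16 ≡ 17^2 = 289
288^32 ≡ 289^2 = 83521 ≡ 385
288^64 ≡ 385^2 = 148225 ≡ 139
288^128 ≡ 139^2 = 19321 ≡ 269
164 = 128 + 32 + 4, so 288^164 ≡ 269·385·59 ≡ 272 (mod 433)
R · y^e mod p:
74^2 = 5476 ≡ 280
74^4 ≡ 280^2 = 78400 ≡ 27
74^8 ≡ 27^2 = 729 ≡ 296
74^16 ≡ 296^2 = 87616 ≡ 150
74^32 ≡ 150^2 = 22500 ≡ 417
74^64 ≡ 417^2 = 173889 ≡ 256
116 = 64 + 32 + 16 + 4, so 74^116 ≡ 256·417·150·27 ≡ 296 (mod 433)
352·296 = 104192 ≡ 272 (mod 433)
272 ≡ 272 (mod 433); signature holds.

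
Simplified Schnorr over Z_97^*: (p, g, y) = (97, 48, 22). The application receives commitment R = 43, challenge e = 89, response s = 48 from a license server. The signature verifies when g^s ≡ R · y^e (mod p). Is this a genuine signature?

forged

g^s mod p:
48^2 = 2304 ≡ 73
48^4 ≡ 73^2 = 5329 ≡ 91
48^8 ≡ 91^2 = 8281 ≡ 36
48^16 ≡ 36^2 = 1296 ≡ 35
48^32 ≡ 35^2 = 1225 ≡ 61
48 = 32 + 16, so 48^48 ≡ 61·35 ≡ 1 (mod 97)
R · y^e mod p:
22^2 = 484 ≡ 96
22^4 ≡ 96^2 = 9216 ≡ 1
22^8 ≡ 1^2 = 1
22^16 ≡ 1^2 = 1
22^32 ≡ 1^2 = 1
22^64 ≡ 1^2 = 1
89 = 64 + 16 + 8 + 1, so 22^89 ≡ 1·1·1·22 ≡ 22 (mod 97)
43·22 = 946 ≡ 73 (mod 97)
1 ≠ 73; the check fails.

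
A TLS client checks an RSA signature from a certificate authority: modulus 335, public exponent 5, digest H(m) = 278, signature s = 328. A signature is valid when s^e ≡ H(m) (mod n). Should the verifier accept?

accept

Squares mod 335: s^1≡328, s^2≡49, s^4≡56
5 = 4 + 1, so s^5 ≡ 56·328 ≡ 278 (mod 335)
s^5 mod 335 = 278 matches H(m).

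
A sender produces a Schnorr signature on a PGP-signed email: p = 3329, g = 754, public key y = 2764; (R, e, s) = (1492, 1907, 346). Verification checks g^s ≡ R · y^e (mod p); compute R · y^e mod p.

2970

2764^2 = 7639696 ≡ 2970
2764^4 ≡ 2970^2 = 8820900 ≡ 2379
2764^8 ≡ 2379^2 = 5659641 ≡ 341
2764^16 ≡ 341^2 = 116281 ≡ 3095
2764^32 ≡ 3095^2 = 9579025 ≡ 1492
2764^64 ≡ 1492^2 = 2226064 ≡ 2292
2764^128 ≡ 2292^2 = 5253264 ≡ 102
2764^256 ≡ 102^2 = 10404 ≡ 417
2764^512 ≡ 417^2 = 173889 ≡ 781
2764^1024 ≡ 781^2 = 609961 ≡ 754
1907 = 1024 + 512 + 256 + 64 + 32 + 16 + 2 + 1, so 2764^1907 ≡ 754·781·417·2292·1492·3095·2970·2764 ≡ 417 (mod 3329)
R · y^e ≡ 1492·417 = 622164 ≡ 2970 (mod 3329)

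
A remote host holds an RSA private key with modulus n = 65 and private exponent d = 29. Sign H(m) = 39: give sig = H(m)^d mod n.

39

Squares mod 65: (H(m))^1≡39, (H(m))^2≡26, (H(m))^4≡26, (H(m))^8≡26, (H(m))^16≡26
29 = 16 + 8 + 4 + 1, so (H(m))^29 ≡ 26·26·26·39 ≡ 39 (mod 65)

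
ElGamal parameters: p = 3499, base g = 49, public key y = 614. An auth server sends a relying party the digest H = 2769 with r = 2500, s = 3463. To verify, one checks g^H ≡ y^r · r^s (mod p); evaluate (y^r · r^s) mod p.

614^2 = 376996 ≡ 2603
614^4 ≡ 2603^2 = 6775609 ≡ 1545
614^8 ≡ 1545^2 = 2387025 ≡ 707
614^16 ≡ 707^2 = 499849 ≡ 2991
614^32 ≡ 2991^2 = 8946081 ≡ 2637
614^64 ≡ 2637^2 = 6953769 ≡ 1256
614^128 ≡ 1256^2 = 1577536 ≡ 2986
614^256 ≡ 2986^2 = 8916196 ≡ 744
614^512 ≡ 744^2 = 553536 ≡ 694
614^1024 ≡ 694^2 = 481636 ≡ 2273
614^2048 ≡ 2273^2 = 5166529 ≡ 2005
2500 = 2048 + 256 + 128 + 64 + 4, so 614^2500 ≡ 2005·744·2986·1256·1545 ≡ 3076 (mod 3499)
2500^2 = 6250000 ≡ 786
2500^4 ≡ 786^2 = 617796 ≡ 1972
2500^8 ≡ 1972^2 = 3888784 ≡ 1395
2500^16 ≡ 1395^2 = 1946025 ≡ 581
2500^32 ≡ 581^2 = 337561 ≡ 1657
2500^64 ≡ 1657^2 = 2745649 ≡ 2433
2500^128 ≡ 2433^2 = 5919489 ≡ 2680
2500^256 ≡ 2680^2 = 7182400 ≡ 2452
2500^512 ≡ 2452^2 = 6012304 ≡ 1022
2500^1024 ≡ 1022^2 = 1044484 ≡ 1782
2500^2048 ≡ 1782^2 = 3175524 ≡ 1931
3463 = 2048 + 1024 + 256 + 128 + 4 + 2 + 1, so 2500^3463 ≡ 1931·1782·2452·2680·1972·786·2500 ≡ 3433 (mod 3499)
y^r · r^s ≡ 3076·3433 = 10559908 ≡ 3425 (mod 3499)

3425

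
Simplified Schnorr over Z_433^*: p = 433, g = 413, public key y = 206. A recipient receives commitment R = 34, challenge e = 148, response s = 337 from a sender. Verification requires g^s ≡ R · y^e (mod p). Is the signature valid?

g^s mod p:
413^2 = 170569 ≡ 400
413^4 ≡ 400^2 = 160000 ≡ 223
413^8 ≡ 223^2 = 49729 ≡ 367
413^16 ≡ 367^2 = 134689 ≡ 26
413^32 ≡ 26^2 = 676 ≡ 243
413^64 ≡ 243^2 = 59049 ≡ 161
413^128 ≡ 161^2 = 25921 ≡ 374
413^256 ≡ 374^2 = 139876 ≡ 17
337 = 256 + 64 + 16 + 1, so 413^337 ≡ 17·161·26·413 ≡ 31 (mod 433)
R · y^e mod p:
206^2 = 42436 ≡ 2
206^4 ≡ 2^2 = 4
206^8 ≡ 4^2 = 16
206^16 ≡ 16^2 = 256
206^32 ≡ 256^2 = 65536 ≡ 153
206^64 ≡ 153^2 = 23409 ≡ 27
206^128 ≡ 27^2 = 729 ≡ 296
148 = 128 + 16 + 4, so 206^148 ≡ 296·256·4 ≡ 4 (mod 433)
34·4 = 136 ≡ 136 (mod 433)
31 ≠ 136; the check fails.

invalid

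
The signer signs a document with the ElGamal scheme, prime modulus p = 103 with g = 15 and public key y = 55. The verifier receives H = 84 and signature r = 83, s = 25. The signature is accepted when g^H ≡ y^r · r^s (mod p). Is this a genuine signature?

forged

Left side g^H mod p:
15^2 = 225 ≡ 19
15^4 ≡ 19^2 = 361 ≡ 52
15^8 ≡ 52^2 = 2704 ≡ 26
15^16 ≡ 26^2 = 676 ≡ 58
15^32 ≡ 58^2 = 3364 ≡ 68
15^64 ≡ 68^2 = 4624 ≡ 92
84 = 64 + 16 + 4, so 15^84 ≡ 92·58·52 ≡ 93 (mod 103)
Right side y^r · r^s mod p:
55^2 = 3025 ≡ 38
55^4 ≡ 38^2 = 1444 ≡ 2
55^8 ≡ 2^2 = 4
55^16 ≡ 4^2 = 16
55^32 ≡ 16^2 = 256 ≡ 50
55^64 ≡ 50^2 = 2500 ≡ 28
83 = 64 + 16 + 2 + 1, so 55^83 ≡ 28·16·38·55 ≡ 50 (mod 103)
83^2 = 6889 ≡ 91
83^4 ≡ 91^2 = 8281 ≡ 41
83^8 ≡ 41^2 = 1681 ≡ 33
83^16 ≡ 33^2 = 1089 ≡ 59
25 = 16 + 8 + 1, so 83^25 ≡ 59·33·83 ≡ 97 (mod 103)
50·97 = 4850 ≡ 9 (mod 103)
93 ≠ 9, so verification fails.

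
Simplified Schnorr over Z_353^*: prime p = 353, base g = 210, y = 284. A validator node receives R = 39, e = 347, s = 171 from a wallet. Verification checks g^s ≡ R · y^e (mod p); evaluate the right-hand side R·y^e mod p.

Squares mod 353: 284^1≡284, 284^2≡172, 284^4≡285, 284^8≡35, 284^16≡166, 284^32≡22, 284^64≡131, 284^128≡217, 284^256≡140
347 = 256 + 64 + 16 + 8 + 2 + 1, so 284^347 ≡ 140·131·166·35·172·284 ≡ 24 (mod 353)
R · y^e ≡ 39·24 = 936 ≡ 230 (mod 353)

230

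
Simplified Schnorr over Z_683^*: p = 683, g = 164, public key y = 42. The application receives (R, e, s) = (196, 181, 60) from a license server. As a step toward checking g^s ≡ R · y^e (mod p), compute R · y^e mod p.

386

42^181 mod 683 = 678
R · y^e ≡ 196·678 = 132888 ≡ 386 (mod 683)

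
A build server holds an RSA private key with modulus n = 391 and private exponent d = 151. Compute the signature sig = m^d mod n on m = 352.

m^151 mod 391 = 126

126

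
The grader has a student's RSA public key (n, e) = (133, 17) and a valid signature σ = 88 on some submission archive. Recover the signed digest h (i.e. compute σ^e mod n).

σ^2 ≡ 88^2 = 7744 ≡ 30
σ^4 ≡ 30^2 = 900 ≡ 102
σ^8 ≡ 102^2 = 10404 ≡ 30
σ^16 ≡ 30^2 = 900 ≡ 102
17 = 16 + 1, so σ^17 ≡ 102·88 ≡ 65 (mod 133)

65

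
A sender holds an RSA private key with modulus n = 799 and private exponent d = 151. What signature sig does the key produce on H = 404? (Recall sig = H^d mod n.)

106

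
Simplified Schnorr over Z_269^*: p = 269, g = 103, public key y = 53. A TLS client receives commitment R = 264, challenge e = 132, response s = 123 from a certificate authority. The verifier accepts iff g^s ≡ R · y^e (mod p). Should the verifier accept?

g^s mod p:
103^2 = 10609 ≡ 118
103^4 ≡ 118^2 = 13924 ≡ 205
103^8 ≡ 205^2 = 42025 ≡ 61
103^16 ≡ 61^2 = 3721 ≡ 224
103^32 ≡ 224^2 = 50176 ≡ 142
103^64 ≡ 142^2 = 20164 ≡ 258
123 = 64 + 32 + 16 + 8 + 2 + 1, so 103^123 ≡ 258·142·224·61·118·103 ≡ 9 (mod 269)
R · y^e mod p:
53^2 = 2809 ≡ 119
53^4 ≡ 119^2 = 14161 ≡ 173
53^8 ≡ 173^2 = 29929 ≡ 70
53^16 ≡ 70^2 = 4900 ≡ 58
53^32 ≡ 58^2 = 3364 ≡ 136
53^64 ≡ 136^2 = 18496 ≡ 204
53^128 ≡ 204^2 = 41616 ≡ 190
132 = 128 + 4, so 53^132 ≡ 190·173 ≡ 52 (mod 269)
264·52 = 13728 ≡ 9 (mod 269)
9 ≡ 9 (mod 269); signature holds.

accept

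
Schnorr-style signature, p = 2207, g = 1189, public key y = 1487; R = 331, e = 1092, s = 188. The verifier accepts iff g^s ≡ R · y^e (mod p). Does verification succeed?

passes

g^s mod p:
Squares mod 2207: 1189^1≡1189, 1189^2≡1241, 1189^4≡1802, 1189^8≡707, 1189^16≡1067, 1189^32≡1884, 1189^64≡600, 1189^128≡259
188 = 128 + 32 + 16 + 8 + 4, so 1189^188 ≡ 259·1884·1067·707·1802 ≡ 25 (mod 2207)
R · y^e mod p:
Squares mod 2207: 1487^1≡1487, 1487^2≡1962, 1487^4≡436, 1487^8≡294, 1487^16≡363, 1487^32≡1556, 1487^64≡57, 1487^128≡1042, 1487^256≡2127, 1487^512≡1986, 1487^1024≡287
1092 = 1024 + 64 + 4, so 1487^1092 ≡ 287·57·436 ≡ 1707 (mod 2207)
331·1707 = 565017 ≡ 25 (mod 2207)
25 ≡ 25 (mod 2207); signature holds.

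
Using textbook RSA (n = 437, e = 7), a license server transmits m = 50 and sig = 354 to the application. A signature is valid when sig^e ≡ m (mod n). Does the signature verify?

verifies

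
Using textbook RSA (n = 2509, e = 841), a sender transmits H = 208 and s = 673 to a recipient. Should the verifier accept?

reject

s^2 ≡ 673^2 = 452929 ≡ 1309
s^4 ≡ 1309^2 = 1713481 ≡ 2343
s^8 ≡ 2343^2 = 5489649 ≡ 2466
s^16 ≡ 2466^2 = 6081156 ≡ 1849
s^32 ≡ 1849^2 = 3418801 ≡ 1543
s^64 ≡ 1543^2 = 2380849 ≡ 2317
s^128 ≡ 2317^2 = 5368489 ≡ 1738
s^256 ≡ 1738^2 = 3020644 ≡ 2317
s^512 ≡ 2317^2 = 5368489 ≡ 1738
841 = 512 + 256 + 64 + 8 + 1, so s^841 ≡ 1738·2317·2317·2466·673 ≡ 1362 (mod 2509)
s^841 mod 2509 = 1362, but H = 208.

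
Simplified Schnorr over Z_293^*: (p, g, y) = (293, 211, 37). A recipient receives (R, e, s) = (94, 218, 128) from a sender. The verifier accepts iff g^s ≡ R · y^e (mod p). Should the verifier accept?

accept

g^s mod p:
211^2 = 44521 ≡ 278
211^4 ≡ 278^2 = 77284 ≡ 225
211^8 ≡ 225^2 = 50625 ≡ 229
211^16 ≡ 229^2 = 52441 ≡ 287
211^32 ≡ 287^2 = 82369 ≡ 36
211^64 ≡ 36^2 = 1296 ≡ 124
211^128 ≡ 124^2 = 15376 ≡ 140
R · y^e mod p:
37^2 = 1369 ≡ 197
37^4 ≡ 197^2 = 38809 ≡ 133
37^8 ≡ 133^2 = 17689 ≡ 109
37^16 ≡ 109^2 = 11881 ≡ 161
37^32 ≡ 161^2 = 25921 ≡ 137
37^64 ≡ 137^2 = 18769 ≡ 17
37^128 ≡ 17^2 = 289
218 = 128 + 64 + 16 + 8 + 2, so 37^218 ≡ 289·17·161·109·197 ≡ 95 (mod 293)
94·95 = 8930 ≡ 140 (mod 293)
140 ≡ 140 (mod 293); signature holds.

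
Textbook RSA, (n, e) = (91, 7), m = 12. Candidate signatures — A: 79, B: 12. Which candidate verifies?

B

Candidate A: 79^2 = 6241 ≡ 53; 79^4 ≡ 53^2 = 2809 ≡ 79; 7 = 4 + 2 + 1, so 79^7 ≡ 79·53·79 ≡ 79 (mod 91)
Candidate B: 12^2 = 144 ≡ 53; 12^4 ≡ 53^2 = 2809 ≡ 79; 7 = 4 + 2 + 1, so 12^7 ≡ 79·53·12 ≡ 12 (mod 91)
  → matches m = 12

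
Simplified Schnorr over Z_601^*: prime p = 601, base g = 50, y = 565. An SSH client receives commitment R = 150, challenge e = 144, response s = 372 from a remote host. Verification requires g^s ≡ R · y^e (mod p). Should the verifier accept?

reject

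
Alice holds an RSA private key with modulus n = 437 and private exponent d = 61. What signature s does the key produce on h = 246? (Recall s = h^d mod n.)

h^2 ≡ 246^2 = 60516 ≡ 210
h^4 ≡ 210^2 = 44100 ≡ 400
h^8 ≡ 400^2 = 160000 ≡ 58
h^16 ≡ 58^2 = 3364 ≡ 305
h^32 ≡ 305^2 = 93025 ≡ 381
61 = 32 + 16 + 8 + 4 + 1, so h^61 ≡ 381·305·58·400·246 ≡ 303 (mod 437)

303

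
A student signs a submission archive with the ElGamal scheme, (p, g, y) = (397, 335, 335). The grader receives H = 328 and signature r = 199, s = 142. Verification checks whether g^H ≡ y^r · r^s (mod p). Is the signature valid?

invalid

Left side g^H mod p:
335^2 = 112225 ≡ 271
335^4 ≡ 271^2 = 73441 ≡ 393
335^8 ≡ 393^2 = 154449 ≡ 16
335^16 ≡ 16^2 = 256
335^32 ≡ 256^2 = 65536 ≡ 31
335^64 ≡ 31^2 = 961 ≡ 167
335^128 ≡ 167^2 = 27889 ≡ 99
335^256 ≡ 99^2 = 9801 ≡ 273
328 = 256 + 64 + 8, so 335^328 ≡ 273·167·16 ≡ 167 (mod 397)
Right side y^r · r^s mod p:
335^2 = 112225 ≡ 271
335^4 ≡ 271^2 = 73441 ≡ 393
335^8 ≡ 393^2 = 154449 ≡ 16
335^16 ≡ 16^2 = 256
335^32 ≡ 256^2 = 65536 ≡ 31
335^64 ≡ 31^2 = 961 ≡ 167
335^128 ≡ 167^2 = 27889 ≡ 99
199 = 128 + 64 + 4 + 2 + 1, so 335^199 ≡ 99·167·393·271·335 ≡ 62 (mod 397)
199^2 = 39601 ≡ 298
199^4 ≡ 298^2 = 88804 ≡ 273
199^8 ≡ 273^2 = 74529 ≡ 290
199^16 ≡ 290^2 = 84100 ≡ 333
199^32 ≡ 333^2 = 110889 ≡ 126
199^64 ≡ 126^2 = 15876 ≡ 393
199^128 ≡ 393^2 = 154449 ≡ 16
142 = 128 + 8 + 4 + 2, so 199^142 ≡ 16·290·273·298 ≡ 271 (mod 397)
62·271 = 16802 ≡ 128 (mod 397)
167 ≠ 128, so verification fails.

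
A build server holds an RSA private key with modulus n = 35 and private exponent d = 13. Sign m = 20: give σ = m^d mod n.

20

Squares mod 35: m^1≡20, m^2≡15, m^4≡15, m^8≡15
13 = 8 + 4 + 1, so m^13 ≡ 15·15·20 ≡ 20 (mod 35)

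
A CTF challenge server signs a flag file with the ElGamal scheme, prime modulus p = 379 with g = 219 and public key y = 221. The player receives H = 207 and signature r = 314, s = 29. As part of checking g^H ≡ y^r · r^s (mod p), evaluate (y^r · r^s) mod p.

216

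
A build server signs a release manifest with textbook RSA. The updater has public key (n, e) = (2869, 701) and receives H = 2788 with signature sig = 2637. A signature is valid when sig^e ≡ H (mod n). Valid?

yes

sig^2 ≡ 2637^2 = 6953769 ≡ 2182
sig^4 ≡ 2182^2 = 4761124 ≡ 1453
sig^8 ≡ 1453^2 = 2111209 ≡ 2494
sig^16 ≡ 2494^2 = 6220036 ≡ 44
sig^32 ≡ 44^2 = 1936
sig^64 ≡ 1936^2 = 3748096 ≡ 1182
sig^128 ≡ 1182^2 = 1397124 ≡ 2790
sig^256 ≡ 2790^2 = 7784100 ≡ 503
sig^512 ≡ 503^2 = 253009 ≡ 537
701 = 512 + 128 + 32 + 16 + 8 + 4 + 1, so sig^701 ≡ 537·2790·1936·44·2494·1453·2637 ≡ 2788 (mod 2869)
sig^701 mod 2869 = 2788 matches H.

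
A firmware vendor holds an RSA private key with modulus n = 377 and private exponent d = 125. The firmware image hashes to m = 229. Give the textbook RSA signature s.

242

m^125 mod 377 = 242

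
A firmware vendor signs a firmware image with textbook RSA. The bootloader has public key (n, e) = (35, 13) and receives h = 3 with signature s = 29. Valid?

s^2 ≡ 29^2 = 841 ≡ 1
s^4 ≡ 1^2 = 1
s^8 ≡ 1^2 = 1
13 = 8 + 4 + 1, so s^13 ≡ 1·1·29 ≡ 29 (mod 35)
29 ≠ 3, so verification fails.

no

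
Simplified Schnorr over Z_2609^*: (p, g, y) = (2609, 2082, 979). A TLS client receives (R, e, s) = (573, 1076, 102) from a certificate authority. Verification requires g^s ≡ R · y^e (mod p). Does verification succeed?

g^s mod p:
2082^2 = 4334724 ≡ 1175
2082^4 ≡ 1175^2 = 1380625 ≡ 464
2082^8 ≡ 464^2 = 215296 ≡ 1358
2082^16 ≡ 1358^2 = 1844164 ≡ 2210
2082^32 ≡ 2210^2 = 4884100 ≡ 52
2082^64 ≡ 52^2 = 2704 ≡ 95
102 = 64 + 32 + 4 + 2, so 2082^102 ≡ 95·52·464·1175 ≡ 1646 (mod 2609)
R · y^e mod p:
979^2 = 958441 ≡ 938
979^4 ≡ 938^2 = 879844 ≡ 611
979^8 ≡ 611^2 = 373321 ≡ 234
979^16 ≡ 234^2 = 54756 ≡ 2576
979^32 ≡ 2576^2 = 6635776 ≡ 1089
979^64 ≡ 1089^2 = 1185921 ≡ 1435
979^128 ≡ 1435^2 = 2059225 ≡ 724
979^256 ≡ 724^2 = 524176 ≡ 2376
979^512 ≡ 2376^2 = 5645376 ≡ 2109
979^1024 ≡ 2109^2 = 4447881 ≡ 2145
1076 = 1024 + 32 + 16 + 4, so 979^1076 ≡ 2145·1089·2576·611 ≡ 2580 (mod 2609)
573·2580 = 1478340 ≡ 1646 (mod 2609)
1646 ≡ 1646 (mod 2609); signature holds.

passes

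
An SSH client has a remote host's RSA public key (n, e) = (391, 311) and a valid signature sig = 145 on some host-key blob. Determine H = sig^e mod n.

274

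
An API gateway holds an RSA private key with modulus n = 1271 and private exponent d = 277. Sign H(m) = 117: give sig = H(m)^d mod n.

(H(m))^2 ≡ 117^2 = 13689 ≡ 979
(H(m))^4 ≡ 979^2 = 958441 ≡ 107
(H(m))^8 ≡ 107^2 = 11449 ≡ 10
(H(m))^16 ≡ 10^2 = 100
(H(m))^32 ≡ 100^2 = 10000 ≡ 1103
(H(m))^64 ≡ 1103^2 = 1216609 ≡ 262
(H(m))^128 ≡ 262^2 = 68644 ≡ 10
(H(m))^256 ≡ 10^2 = 100
277 = 256 + 16 + 4 + 1, so (H(m))^277 ≡ 100·100·107·117 ≡ 313 (mod 1271)

313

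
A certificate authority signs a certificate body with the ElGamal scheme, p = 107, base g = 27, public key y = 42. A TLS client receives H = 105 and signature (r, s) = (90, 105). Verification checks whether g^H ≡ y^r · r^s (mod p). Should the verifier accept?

accept

Left side g^H mod p:
27^105 mod 107 = 4
Right side y^r · r^s mod p:
42^90 mod 107 = 39
90^105 mod 107 = 44
39·44 = 1716 ≡ 4 (mod 107)
4 ≡ 4 (mod 107), so the signature is genuine.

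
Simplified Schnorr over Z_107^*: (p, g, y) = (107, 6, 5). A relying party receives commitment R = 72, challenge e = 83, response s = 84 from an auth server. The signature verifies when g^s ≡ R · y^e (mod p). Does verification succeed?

fails

g^s mod p:
6^2 = 36
6^4 ≡ 36^2 = 1296 ≡ 12
6^8 ≡ 12^2 = 144 ≡ 37
6^16 ≡ 37^2 = 1369 ≡ 85
6^32 ≡ 85^2 = 7225 ≡ 56
6^64 ≡ 56^2 = 3136 ≡ 33
84 = 64 + 16 + 4, so 6^84 ≡ 33·85·12 ≡ 62 (mod 107)
R · y^e mod p:
5^2 = 25
5^4 ≡ 25^2 = 625 ≡ 90
5^8 ≡ 90^2 = 8100 ≡ 75
5^16 ≡ 75^2 = 5625 ≡ 61
5^32 ≡ 61^2 = 3721 ≡ 83
5^64 ≡ 83^2 = 6889 ≡ 41
83 = 64 + 16 + 2 + 1, so 5^83 ≡ 41·61·25·5 ≡ 78 (mod 107)
72·78 = 5616 ≡ 52 (mod 107)
62 ≠ 52; the check fails.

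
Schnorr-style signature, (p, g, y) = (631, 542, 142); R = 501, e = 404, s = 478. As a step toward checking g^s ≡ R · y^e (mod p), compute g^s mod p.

607

Squares mod 631: 542^1≡542, 542^2≡349, 542^4≡18, 542^8≡324, 542^16≡230, 542^32≡527, 542^64≡89, 542^128≡349, 542^256≡18
478 = 256 + 128 + 64 + 16 + 8 + 4 + 2, so 542^478 ≡ 18·349·89·230·324·18·349 ≡ 607 (mod 631)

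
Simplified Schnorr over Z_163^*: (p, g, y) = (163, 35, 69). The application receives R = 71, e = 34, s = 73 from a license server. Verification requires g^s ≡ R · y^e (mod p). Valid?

g^s mod p:
35^2 = 1225 ≡ 84
35^4 ≡ 84^2 = 7056 ≡ 47
35^8 ≡ 47^2 = 2209 ≡ 90
35^16 ≡ 90^2 = 8100 ≡ 113
35^32 ≡ 113^2 = 12769 ≡ 55
35^64 ≡ 55^2 = 3025 ≡ 91
73 = 64 + 8 + 1, so 35^73 ≡ 91·90·35 ≡ 96 (mod 163)
R · y^e mod p:
69^2 = 4761 ≡ 34
69^4 ≡ 34^2 = 1156 ≡ 15
69^8 ≡ 15^2 = 225 ≡ 62
69^16 ≡ 62^2 = 3844 ≡ 95
69^32 ≡ 95^2 = 9025 ≡ 60
34 = 32 + 2, so 69^34 ≡ 60·34 ≡ 84 (mod 163)
71·84 = 5964 ≡ 96 (mod 163)
96 ≡ 96 (mod 163); signature holds.

yes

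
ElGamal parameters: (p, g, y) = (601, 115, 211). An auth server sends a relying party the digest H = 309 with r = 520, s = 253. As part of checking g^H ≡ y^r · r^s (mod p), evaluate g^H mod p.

300

115^2 = 13225 ≡ 3
115^4 ≡ 3^2 = 9
115^8 ≡ 9^2 = 81
115^16 ≡ 81^2 = 6561 ≡ 551
115^32 ≡ 551^2 = 303601 ≡ 96
115^64 ≡ 96^2 = 9216 ≡ 201
115^128 ≡ 201^2 = 40401 ≡ 134
115^256 ≡ 134^2 = 17956 ≡ 527
309 = 256 + 32 + 16 + 4 + 1, so 115^309 ≡ 527·96·551·9·115 ≡ 300 (mod 601)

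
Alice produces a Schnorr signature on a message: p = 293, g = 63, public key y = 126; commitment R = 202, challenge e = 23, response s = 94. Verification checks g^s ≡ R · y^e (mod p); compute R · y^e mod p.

212

126^2 = 15876 ≡ 54
126^4 ≡ 54^2 = 2916 ≡ 279
126^8 ≡ 279^2 = 77841 ≡ 196
126^16 ≡ 196^2 = 38416 ≡ 33
23 = 16 + 4 + 2 + 1, so 126^23 ≡ 33·279·54·126 ≡ 149 (mod 293)
R · y^e ≡ 202·149 = 30098 ≡ 212 (mod 293)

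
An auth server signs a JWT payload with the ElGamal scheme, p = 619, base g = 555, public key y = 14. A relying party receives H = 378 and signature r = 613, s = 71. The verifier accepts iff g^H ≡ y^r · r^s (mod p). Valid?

no

Left side g^H mod p:
Squares mod 619: 555^1≡555, 555^2≡382, 555^4≡459, 555^8≡221, 555^16≡559, 555^32≡505, 555^64≡616, 555^128≡9, 555^256≡81
378 = 256 + 64 + 32 + 16 + 8 + 2, so 555^378 ≡ 81·616·505·559·221·382 ≡ 389 (mod 619)
Right side y^r · r^s mod p:
Squares mod 619: 14^1≡14, 14^2≡196, 14^4≡38, 14^8≡206, 14^16≡344, 14^32≡107, 14^64≡307, 14^128≡161, 14^256≡542, 14^512≡358
613 = 512 + 64 + 32 + 4 + 1, so 14^613 ≡ 358·307·107·38·14 ≡ 434 (mod 619)
Squares mod 619: 613^1≡613, 613^2≡36, 613^4≡58, 613^8≡269, 613^16≡557, 613^32≡130, 613^64≡187
71 = 64 + 4 + 2 + 1, so 613^71 ≡ 187·58·36·613 ≡ 179 (mod 619)
434·179 = 77686 ≡ 311 (mod 619)
389 ≠ 311, so verification fails.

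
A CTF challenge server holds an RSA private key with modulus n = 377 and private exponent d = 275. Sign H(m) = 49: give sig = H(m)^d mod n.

342

Squares mod 377: (H(m))^1≡49, (H(m))^2≡139, (H(m))^4≡94, (H(m))^8≡165, (H(m))^16≡81, (H(m))^32≡152, (H(m))^64≡107, (H(m))^128≡139, (H(m))^256≡94
275 = 256 + 16 + 2 + 1, so (H(m))^275 ≡ 94·81·139·49 ≡ 342 (mod 377)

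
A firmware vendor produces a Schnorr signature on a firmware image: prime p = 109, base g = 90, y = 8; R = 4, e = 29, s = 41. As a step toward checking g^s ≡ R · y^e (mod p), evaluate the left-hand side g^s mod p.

54

90^2 = 8100 ≡ 34
90^4 ≡ 34^2 = 1156 ≡ 66
90^8 ≡ 66^2 = 4356 ≡ 105
90^16 ≡ 105^2 = 11025 ≡ 16
90^32 ≡ 16^2 = 256 ≡ 38
41 = 32 + 8 + 1, so 90^41 ≡ 38·105·90 ≡ 54 (mod 109)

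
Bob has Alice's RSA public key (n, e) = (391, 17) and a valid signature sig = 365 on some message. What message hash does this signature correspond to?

sig^2 ≡ 365^2 = 133225 ≡ 285
sig^4 ≡ 285^2 = 81225 ≡ 288
sig^8 ≡ 288^2 = 82944 ≡ 52
sig^16 ≡ 52^2 = 2704 ≡ 358
17 = 16 + 1, so sig^17 ≡ 358·365 ≡ 76 (mod 391)

76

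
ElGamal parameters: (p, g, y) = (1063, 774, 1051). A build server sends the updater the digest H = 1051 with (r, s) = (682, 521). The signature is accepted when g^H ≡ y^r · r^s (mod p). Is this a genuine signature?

genuine

Left side g^H mod p:
Squares mod 1063: 774^1≡774, 774^2≡607, 774^4≡651, 774^8≡727, 774^16≡218, 774^32≡752, 774^64≡1051, 774^128≡144, 774^256≡539, 774^512≡322, 774^1024≡573
1051 = 1024 + 16 + 8 + 2 + 1, so 774^1051 ≡ 573·218·727·607·774 ≡ 829 (mod 1063)
Right side y^r · r^s mod p:
Squares mod 1063: 1051^1≡1051, 1051^2≡144, 1051^4≡539, 1051^8≡322, 1051^16≡573, 1051^32≡925, 1051^64≡973, 1051^128≡659, 1051^256≡577, 1051^512≡210
682 = 512 + 128 + 32 + 8 + 2, so 1051^682 ≡ 210·659·925·322·144 ≡ 593 (mod 1063)
Squares mod 1063: 682^1≡682, 682^2≡593, 682^4≡859, 682^8≡159, 682^16≡832, 682^32≡211, 682^64≡938, 682^128≡743, 682^256≡352, 682^512≡596
521 = 512 + 8 + 1, so 682^521 ≡ 596·159·682 ≡ 774 (mod 1063)
593·774 = 458982 ≡ 829 (mod 1063)
829 ≡ 829 (mod 1063), so the signature is genuine.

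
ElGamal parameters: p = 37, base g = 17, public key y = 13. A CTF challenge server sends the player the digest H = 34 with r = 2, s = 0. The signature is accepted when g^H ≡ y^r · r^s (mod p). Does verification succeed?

passes

Left side g^H mod p:
17^34 mod 37 = 21
Right side y^r · r^s mod p:
13^2 mod 37 = 21
2^0 mod 37 = 1
21·1 = 21 ≡ 21 (mod 37)
21 ≡ 21 (mod 37), so the signature is genuine.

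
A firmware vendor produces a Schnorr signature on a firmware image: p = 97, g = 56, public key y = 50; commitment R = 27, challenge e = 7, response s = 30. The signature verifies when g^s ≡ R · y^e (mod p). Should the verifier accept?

g^s mod p:
56^2 = 3136 ≡ 32
56^4 ≡ 32^2 = 1024 ≡ 54
56^8 ≡ 54^2 = 2916 ≡ 6
56^16 ≡ 6^2 = 36
30 = 16 + 8 + 4 + 2, so 56^30 ≡ 36·6·54·32 ≡ 89 (mod 97)
R · y^e mod p:
50^2 = 2500 ≡ 75
50^4 ≡ 75^2 = 5625 ≡ 96
7 = 4 + 2 + 1, so 50^7 ≡ 96·75·50 ≡ 33 (mod 97)
27·33 = 891 ≡ 18 (mod 97)
89 ≠ 18; the check fails.

reject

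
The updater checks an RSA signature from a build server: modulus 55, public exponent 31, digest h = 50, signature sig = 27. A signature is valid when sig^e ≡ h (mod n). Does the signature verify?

sig^2 ≡ 27^2 = 729 ≡ 14
sig^4 ≡ 14^2 = 196 ≡ 31
sig^8 ≡ 31^2 = 961 ≡ 26
sig^16 ≡ 26^2 = 676 ≡ 16
31 = 16 + 8 + 4 + 2 + 1, so sig^31 ≡ 16·26·31·14·27 ≡ 38 (mod 55)
sig^31 mod 55 = 38, but h = 50.

does not verify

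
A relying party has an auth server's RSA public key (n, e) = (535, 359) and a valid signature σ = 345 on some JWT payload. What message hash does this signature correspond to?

195

σ^359 mod 535 = 195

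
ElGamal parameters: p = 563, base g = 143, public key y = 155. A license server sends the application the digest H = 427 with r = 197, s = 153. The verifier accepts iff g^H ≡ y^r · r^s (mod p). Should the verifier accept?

accept

Left side g^H mod p:
143^2 = 20449 ≡ 181
143^4 ≡ 181^2 = 32761 ≡ 107
143^8 ≡ 107^2 = 11449 ≡ 189
143^16 ≡ 189^2 = 35721 ≡ 252
143^32 ≡ 252^2 = 63504 ≡ 448
143^64 ≡ 448^2 = 200704 ≡ 276
143^128 ≡ 276^2 = 76176 ≡ 171
143^256 ≡ 171^2 = 29241 ≡ 528
427 = 256 + 128 + 32 + 8 + 2 + 1, so 143^427 ≡ 528·171·448·189·181·143 ≡ 413 (mod 563)
Right side y^r · r^s mod p:
155^2 = 24025 ≡ 379
155^4 ≡ 379^2 = 143641 ≡ 76
155^8 ≡ 76^2 = 5776 ≡ 146
155^16 ≡ 146^2 = 21316 ≡ 485
155^32 ≡ 485^2 = 235225 ≡ 454
155^64 ≡ 454^2 = 206116 ≡ 58
155^128 ≡ 58^2 = 3364 ≡ 549
197 = 128 + 64 + 4 + 1, so 155^197 ≡ 549·58·76·155 ≡ 10 (mod 563)
197^2 = 38809 ≡ 525
197^4 ≡ 525^2 = 275625 ≡ 318
197^8 ≡ 318^2 = 101124 ≡ 347
197^16 ≡ 347^2 = 120409 ≡ 490
197^32 ≡ 490^2 = 240100 ≡ 262
197^64 ≡ 262^2 = 68644 ≡ 521
197^128 ≡ 521^2 = 271441 ≡ 75
153 = 128 + 16 + 8 + 1, so 197^153 ≡ 75·490·347·197 ≡ 548 (mod 563)
10·548 = 5480 ≡ 413 (mod 563)
413 ≡ 413 (mod 563), so the signature is genuine.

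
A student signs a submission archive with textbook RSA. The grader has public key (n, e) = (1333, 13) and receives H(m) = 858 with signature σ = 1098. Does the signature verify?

does not verify

σ^2 ≡ 1098^2 = 1205604 ≡ 572
σ^4 ≡ 572^2 = 327184 ≡ 599
σ^8 ≡ 599^2 = 358801 ≡ 224
13 = 8 + 4 + 1, so σ^13 ≡ 224·599·1098 ≡ 755 (mod 1333)
755 ≠ 858, so verification fails.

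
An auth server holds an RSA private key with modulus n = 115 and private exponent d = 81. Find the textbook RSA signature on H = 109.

84

H^2 ≡ 109^2 = 11881 ≡ 36
H^4 ≡ 36^2 = 1296 ≡ 31
H^8 ≡ 31^2 = 961 ≡ 41
H^16 ≡ 41^2 = 1681 ≡ 71
H^32 ≡ 71^2 = 5041 ≡ 96
H^64 ≡ 96^2 = 9216 ≡ 16
81 = 64 + 16 + 1, so H^81 ≡ 16·71·109 ≡ 84 (mod 115)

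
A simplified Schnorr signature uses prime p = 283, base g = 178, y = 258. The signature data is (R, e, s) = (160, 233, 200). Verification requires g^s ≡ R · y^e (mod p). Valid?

no

g^s mod p:
178^2 = 31684 ≡ 271
178^4 ≡ 271^2 = 73441 ≡ 144
178^8 ≡ 144^2 = 20736 ≡ 77
178^16 ≡ 77^2 = 5929 ≡ 269
178^32 ≡ 269^2 = 72361 ≡ 196
178^64 ≡ 196^2 = 38416 ≡ 211
178^128 ≡ 211^2 = 44521 ≡ 90
200 = 128 + 64 + 8, so 178^200 ≡ 90·211·77 ≡ 252 (mod 283)
R · y^e mod p:
258^2 = 66564 ≡ 59
258^4 ≡ 59^2 = 3481 ≡ 85
258^8 ≡ 85^2 = 7225 ≡ 150
258^16 ≡ 150^2 = 22500 ≡ 143
258^32 ≡ 143^2 = 20449 ≡ 73
258^64 ≡ 73^2 = 5329 ≡ 235
258^128 ≡ 235^2 = 55225 ≡ 40
233 = 128 + 64 + 32 + 8 + 1, so 258^233 ≡ 40·235·73·150·258 ≡ 231 (mod 283)
160·231 = 36960 ≡ 170 (mod 283)
252 ≠ 170; the check fails.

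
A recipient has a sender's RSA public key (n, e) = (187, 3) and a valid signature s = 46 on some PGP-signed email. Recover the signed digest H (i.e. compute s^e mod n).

96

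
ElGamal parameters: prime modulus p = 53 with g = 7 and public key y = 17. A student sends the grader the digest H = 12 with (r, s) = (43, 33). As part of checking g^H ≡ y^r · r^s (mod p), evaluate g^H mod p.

Squares mod 53: 7^1≡7, 7^2≡49, 7^4≡16, 7^8≡44
12 = 8 + 4, so 7^12 ≡ 44·16 ≡ 15 (mod 53)

15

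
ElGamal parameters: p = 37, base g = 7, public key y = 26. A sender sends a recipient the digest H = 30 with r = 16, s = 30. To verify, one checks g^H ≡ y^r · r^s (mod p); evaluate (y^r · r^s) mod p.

10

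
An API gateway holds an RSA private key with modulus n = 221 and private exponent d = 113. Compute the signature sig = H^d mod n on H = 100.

185

Squares mod 221: H^1≡100, H^2≡55, H^4≡152, H^8≡120, H^16≡35, H^32≡120, H^64≡35
113 = 64 + 32 + 16 + 1, so H^113 ≡ 35·120·35·100 ≡ 185 (mod 221)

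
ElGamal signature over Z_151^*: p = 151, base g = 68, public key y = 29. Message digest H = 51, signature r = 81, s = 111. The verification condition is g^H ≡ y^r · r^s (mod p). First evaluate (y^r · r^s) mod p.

29^2 = 841 ≡ 86
29^4 ≡ 86^2 = 7396 ≡ 148
29^8 ≡ 148^2 = 21904 ≡ 9
29^16 ≡ 9^2 = 81
29^32 ≡ 81^2 = 6561 ≡ 68
29^64 ≡ 68^2 = 4624 ≡ 94
81 = 64 + 16 + 1, so 29^81 ≡ 94·81·29 ≡ 44 (mod 151)
81^2 = 6561 ≡ 68
81^4 ≡ 68^2 = 4624 ≡ 94
81^8 ≡ 94^2 = 8836 ≡ 78
81^16 ≡ 78^2 = 6084 ≡ 44
81^32 ≡ 44^2 = 1936 ≡ 124
81^64 ≡ 124^2 = 15376 ≡ 125
111 = 64 + 32 + 8 + 4 + 2 + 1, so 81^111 ≡ 125·124·78·94·68·81 ≡ 29 (mod 151)
y^r · r^s ≡ 44·29 = 1276 ≡ 68 (mod 151)

68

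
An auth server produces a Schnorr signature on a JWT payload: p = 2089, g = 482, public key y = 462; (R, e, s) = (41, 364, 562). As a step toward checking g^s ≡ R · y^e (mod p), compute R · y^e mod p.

1829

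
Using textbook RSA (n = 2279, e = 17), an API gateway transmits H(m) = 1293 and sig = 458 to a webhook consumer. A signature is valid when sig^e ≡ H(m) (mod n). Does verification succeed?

sig^2 ≡ 458^2 = 209764 ≡ 96
sig^4 ≡ 96^2 = 9216 ≡ 100
sig^8 ≡ 100^2 = 10000 ≡ 884
sig^16 ≡ 884^2 = 781456 ≡ 2038
17 = 16 + 1, so sig^17 ≡ 2038·458 ≡ 1293 (mod 2279)
sig^17 mod 2279 = 1293 matches H(m).

passes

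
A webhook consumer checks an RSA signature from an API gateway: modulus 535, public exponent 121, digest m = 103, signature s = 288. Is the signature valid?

valid

s^2 ≡ 288^2 = 82944 ≡ 19
s^4 ≡ 19^2 = 361
s^8 ≡ 361^2 = 130321 ≡ 316
s^16 ≡ 316^2 = 99856 ≡ 346
s^32 ≡ 346^2 = 119716 ≡ 411
s^64 ≡ 411^2 = 168921 ≡ 396
121 = 64 + 32 + 16 + 8 + 1, so s^121 ≡ 396·411·346·316·288 ≡ 103 (mod 535)
Since 103 equals the digest 103, verification succeeds.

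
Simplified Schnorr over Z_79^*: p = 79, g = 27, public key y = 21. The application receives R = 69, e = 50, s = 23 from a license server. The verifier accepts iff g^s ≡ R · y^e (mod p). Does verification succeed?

fails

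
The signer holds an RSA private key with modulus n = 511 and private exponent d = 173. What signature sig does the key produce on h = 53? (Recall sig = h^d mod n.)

478

Squares mod 511: h^1≡53, h^2≡254, h^4≡130, h^8≡37, h^16≡347, h^32≡324, h^64≡221, h^128≡296
173 = 128 + 32 + 8 + 4 + 1, so h^173 ≡ 296·324·37·130·53 ≡ 478 (mod 511)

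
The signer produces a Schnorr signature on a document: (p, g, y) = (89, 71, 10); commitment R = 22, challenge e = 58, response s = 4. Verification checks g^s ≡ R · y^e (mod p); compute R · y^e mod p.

45

10^2 = 100 ≡ 11
10^4 ≡ 11^2 = 121 ≡ 32
10^8 ≡ 32^2 = 1024 ≡ 45
10^16 ≡ 45^2 = 2025 ≡ 67
10^32 ≡ 67^2 = 4489 ≡ 39
58 = 32 + 16 + 8 + 2, so 10^58 ≡ 39·67·45·11 ≡ 87 (mod 89)
R · y^e ≡ 22·87 = 1914 ≡ 45 (mod 89)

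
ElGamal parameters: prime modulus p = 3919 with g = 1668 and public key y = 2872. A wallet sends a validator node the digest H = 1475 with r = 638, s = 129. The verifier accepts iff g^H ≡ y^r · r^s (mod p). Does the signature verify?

verifies

Left side g^H mod p:
1668^2 = 2782224 ≡ 3653
1668^4 ≡ 3653^2 = 13344409 ≡ 214
1668^8 ≡ 214^2 = 45796 ≡ 2687
1668^16 ≡ 2687^2 = 7219969 ≡ 1171
1668^32 ≡ 1171^2 = 1371241 ≡ 3510
1668^64 ≡ 3510^2 = 12320100 ≡ 2683
1668^128 ≡ 2683^2 = 7198489 ≡ 3205
1668^256 ≡ 3205^2 = 10272025 ≡ 326
1668^512 ≡ 326^2 = 106276 ≡ 463
1668^1024 ≡ 463^2 = 214369 ≡ 2743
1475 = 1024 + 256 + 128 + 64 + 2 + 1, so 1668^1475 ≡ 2743·326·3205·2683·3653·1668 ≡ 188 (mod 3919)
Right side y^r · r^s mod p:
2872^2 = 8248384 ≡ 2808
2872^4 ≡ 2808^2 = 7884864 ≡ 3755
2872^8 ≡ 3755^2 = 14100025 ≡ 3382
2872^16 ≡ 3382^2 = 11437924 ≡ 2282
2872^32 ≡ 2282^2 = 5207524 ≡ 3092
2872^64 ≡ 3092^2 = 9560464 ≡ 2023
2872^128 ≡ 2023^2 = 4092529 ≡ 1093
2872^256 ≡ 1093^2 = 1194649 ≡ 3273
2872^512 ≡ 3273^2 = 10712529 ≡ 1902
638 = 512 + 64 + 32 + 16 + 8 + 4 + 2, so 2872^638 ≡ 1902·2023·3092·2282·3382·3755·2808 ≡ 2457 (mod 3919)
638^2 = 407044 ≡ 3387
638^4 ≡ 3387^2 = 11471769 ≡ 856
638^8 ≡ 856^2 = 732736 ≡ 3802
638^16 ≡ 3802^2 = 14455204 ≡ 1932
638^32 ≡ 1932^2 = 3732624 ≡ 1736
638^64 ≡ 1736^2 = 3013696 ≡ 3904
638^128 ≡ 3904^2 = 15241216 ≡ 225
129 = 128 + 1, so 638^129 ≡ 225·638 ≡ 2466 (mod 3919)
2457·2466 = 6058962 ≡ 188 (mod 3919)
188 ≡ 188 (mod 3919), so the signature is genuine.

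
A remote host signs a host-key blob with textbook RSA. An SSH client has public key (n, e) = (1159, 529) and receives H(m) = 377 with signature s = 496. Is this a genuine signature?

Squares mod 1159: s^1≡496, s^2≡308, s^4≡985, s^8≡142, s^16≡461, s^32≡424, s^64≡131, s^128≡935, s^256≡339, s^512≡180
529 = 512 + 16 + 1, so s^529 ≡ 180·461·496 ≡ 831 (mod 1159)
831 ≠ 377, so verification fails.

forged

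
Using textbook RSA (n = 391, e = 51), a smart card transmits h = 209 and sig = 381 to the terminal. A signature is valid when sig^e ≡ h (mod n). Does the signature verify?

does not verify

sig^2 ≡ 381^2 = 145161 ≡ 100
sig^4 ≡ 100^2 = 10000 ≡ 225
sig^8 ≡ 225^2 = 50625 ≡ 186
sig^16 ≡ 186^2 = 34596 ≡ 188
sig^32 ≡ 188^2 = 35344 ≡ 154
51 = 32 + 16 + 2 + 1, so sig^51 ≡ 154·188·100·381 ≡ 377 (mod 391)
The recovered value 377 does not match the digest 209.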